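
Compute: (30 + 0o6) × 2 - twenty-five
Convert 0o6 (octal) → 6 (decimal)
Convert twenty-five (English words) → 25 (decimal)
Expression in decimal: (30 + 6) × 2 - 25
Parentheses first: 30 + 6 = 36
Multiply: 36 × 2 = 72
Subtract: 72 - 25 = 47
47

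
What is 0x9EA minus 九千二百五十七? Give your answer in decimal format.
Convert 0x9EA (hexadecimal) → 9×256 + 14×16 + 10 = 2538 (decimal)
Convert 九千二百五十七 (Chinese numeral) → 9×1000 + 2×100 + 5×10 + 7 = 9257 (decimal)
Compute 2538 - 9257 = -6719
-6719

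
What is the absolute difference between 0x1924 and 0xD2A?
Convert 0x1924 (hexadecimal) → 1×4096 + 9×256 + 2×16 + 4 = 6436 (decimal)
Convert 0xD2A (hexadecimal) → 13×256 + 2×16 + 10 = 3370 (decimal)
Compute |6436 - 3370| = 3066
3066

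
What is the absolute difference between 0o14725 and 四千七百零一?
Convert 0o14725 (octal) → 1×4096 + 4×512 + 7×64 + 2×8 + 5 = 6613 (decimal)
Convert 四千七百零一 (Chinese numeral) → 4×1000 + 7×100 + 1 = 4701 (decimal)
Compute |6613 - 4701| = 1912
1912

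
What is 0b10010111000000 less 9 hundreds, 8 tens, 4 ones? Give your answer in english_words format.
Convert 0b10010111000000 (binary) → 8192 + 1024 + 256 + 128 + 64 = 9664 (decimal)
Convert 9 hundreds, 8 tens, 4 ones (place-value notation) → 9×100 + 8×10 + 4 = 984 (decimal)
Compute 9664 - 984 = 8680
Convert 8680 (decimal) → 8680 = 8×1000 + 6×100 + 80 → eight thousand six hundred eighty (English words)
eight thousand six hundred eighty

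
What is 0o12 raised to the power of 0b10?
Convert 0o12 (octal) → 1×8 + 2 = 10 (decimal)
Convert 0b10 (binary) → 2 (decimal)
Compute 10 ^ 2 = 100
100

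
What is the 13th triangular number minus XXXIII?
The 13th triangular number = 13×14/2 = 91
Convert XXXIII (Roman numeral) → 10 + 10 + 10 + 1 + 1 + 1 = 33 (decimal)
Compute 91 - 33 = 58
58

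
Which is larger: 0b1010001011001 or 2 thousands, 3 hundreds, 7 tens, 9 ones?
Convert 0b1010001011001 (binary) → 4096 + 1024 + 64 + 16 + 8 + 1 = 5209 (decimal)
Convert 2 thousands, 3 hundreds, 7 tens, 9 ones (place-value notation) → 2×1000 + 3×100 + 7×10 + 9 = 2379 (decimal)
Compare 5209 vs 2379: larger = 5209
5209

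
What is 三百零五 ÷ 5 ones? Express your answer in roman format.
Convert 三百零五 (Chinese numeral) → 3×100 + 5 = 305 (decimal)
Convert 5 ones (place-value notation) → 5 (decimal)
Compute 305 ÷ 5 = 61
Convert 61 (decimal) → 61 = 50 + 10 + 1 → LXI (Roman numeral)
LXI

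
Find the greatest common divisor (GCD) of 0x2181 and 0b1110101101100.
Convert 0x2181 (hexadecimal) → 2×4096 + 1×256 + 8×16 + 1 = 8577 (decimal)
Convert 0b1110101101100 (binary) → 4096 + 2048 + 1024 + 256 + 64 + 32 + 8 + 4 = 7532 (decimal)
Compute gcd(8577, 7532) = 1
1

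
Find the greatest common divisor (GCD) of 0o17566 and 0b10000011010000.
Convert 0o17566 (octal) → 1×4096 + 7×512 + 5×64 + 6×8 + 6 = 8054 (decimal)
Convert 0b10000011010000 (binary) → 8192 + 128 + 64 + 16 = 8400 (decimal)
Compute gcd(8054, 8400) = 2
2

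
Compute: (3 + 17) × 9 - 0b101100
Convert 0b101100 (binary) → 32 + 8 + 4 = 44 (decimal)
Expression in decimal: (3 + 17) × 9 - 44
Parentheses first: 3 + 17 = 20
Multiply: 20 × 9 = 180
Subtract: 180 - 44 = 136
136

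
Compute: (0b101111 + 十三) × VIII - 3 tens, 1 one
Convert 0b101111 (binary) → 32 + 8 + 4 + 2 + 1 = 47 (decimal)
Convert 十三 (Chinese numeral) → 1×10 + 3 = 13 (decimal)
Convert VIII (Roman numeral) → 5 + 1 + 1 + 1 = 8 (decimal)
Convert 3 tens, 1 one (place-value notation) → 3×10 + 1 = 31 (decimal)
Expression in decimal: (47 + 13) × 8 - 31
Parentheses first: 47 + 13 = 60
Multiply: 60 × 8 = 480
Subtract: 480 - 31 = 449
449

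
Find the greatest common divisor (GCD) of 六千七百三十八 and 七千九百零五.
Convert 六千七百三十八 (Chinese numeral) → 6×1000 + 7×100 + 3×10 + 8 = 6738 (decimal)
Convert 七千九百零五 (Chinese numeral) → 7×1000 + 9×100 + 5 = 7905 (decimal)
Compute gcd(6738, 7905) = 3
3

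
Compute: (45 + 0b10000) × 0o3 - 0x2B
Convert 0b10000 (binary) → 16 (decimal)
Convert 0o3 (octal) → 3 (decimal)
Convert 0x2B (hexadecimal) → 2×16 + 11 = 43 (decimal)
Expression in decimal: (45 + 16) × 3 - 43
Parentheses first: 45 + 16 = 61
Multiply: 61 × 3 = 183
Subtract: 183 - 43 = 140
140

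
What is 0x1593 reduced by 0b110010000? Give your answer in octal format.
Convert 0x1593 (hexadecimal) → 1×4096 + 5×256 + 9×16 + 3 = 5523 (decimal)
Convert 0b110010000 (binary) → 256 + 128 + 16 = 400 (decimal)
Compute 5523 - 400 = 5123
Convert 5123 (decimal) → 5123 = 1×4096 + 2×512 + 3 → 0o12003 (octal)
0o12003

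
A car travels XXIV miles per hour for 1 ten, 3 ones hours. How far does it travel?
Convert XXIV (Roman numeral) → 10 + 10 + 4 = 24 (decimal)
Convert 1 ten, 3 ones (place-value notation) → 1×10 + 3 = 13 (decimal)
Compute 24 × 13 = 312
312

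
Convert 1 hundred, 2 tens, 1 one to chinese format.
Convert 1 hundred, 2 tens, 1 one (place-value notation) → 1×100 + 2×10 + 1 = 121 (decimal)
Convert 121 (decimal) → 121 = 1×100 + 2×10 + 1 → 一百二十一 (Chinese numeral)
一百二十一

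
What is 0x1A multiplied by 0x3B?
Convert 0x1A (hexadecimal) → 1×16 + 10 = 26 (decimal)
Convert 0x3B (hexadecimal) → 3×16 + 11 = 59 (decimal)
Compute 26 × 59 = 1534
1534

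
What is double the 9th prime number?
The 9th prime number = 23
Compute 23 × 2 = 46
46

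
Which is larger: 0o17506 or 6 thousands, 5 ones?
Convert 0o17506 (octal) → 1×4096 + 7×512 + 5×64 + 6 = 8006 (decimal)
Convert 6 thousands, 5 ones (place-value notation) → 6×1000 + 5 = 6005 (decimal)
Compare 8006 vs 6005: larger = 8006
8006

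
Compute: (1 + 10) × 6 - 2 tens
Convert 2 tens (place-value notation) → 2×10 = 20 (decimal)
Expression in decimal: (1 + 10) × 6 - 20
Parentheses first: 1 + 10 = 11
Multiply: 11 × 6 = 66
Subtract: 66 - 20 = 46
46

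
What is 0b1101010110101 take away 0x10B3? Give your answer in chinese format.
Convert 0b1101010110101 (binary) → 4096 + 2048 + 512 + 128 + 32 + 16 + 4 + 1 = 6837 (decimal)
Convert 0x10B3 (hexadecimal) → 1×4096 + 11×16 + 3 = 4275 (decimal)
Compute 6837 - 4275 = 2562
Convert 2562 (decimal) → 2562 = 2×1000 + 5×100 + 6×10 + 2 → 二千五百六十二 (Chinese numeral)
二千五百六十二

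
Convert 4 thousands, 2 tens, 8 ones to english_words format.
Convert 4 thousands, 2 tens, 8 ones (place-value notation) → 4×1000 + 2×10 + 8 = 4028 (decimal)
Convert 4028 (decimal) → 4028 = 4×1000 + 28 → four thousand twenty-eight (English words)
four thousand twenty-eight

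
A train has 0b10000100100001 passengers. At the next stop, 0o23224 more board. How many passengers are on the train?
Convert 0b10000100100001 (binary) → 8192 + 256 + 32 + 1 = 8481 (decimal)
Convert 0o23224 (octal) → 2×4096 + 3×512 + 2×64 + 2×8 + 4 = 9876 (decimal)
Compute 8481 + 9876 = 18357
18357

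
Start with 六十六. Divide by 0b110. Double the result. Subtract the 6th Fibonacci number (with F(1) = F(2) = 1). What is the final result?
Convert 六十六 (Chinese numeral) → 6×10 + 6 = 66 (decimal)
Start: 66
Convert 0b110 (binary) → 4 + 2 = 6 (decimal)
66 ÷ 6 = 11
11 × 2 = 22
Convert the 6th Fibonacci number (with F(1) = F(2) = 1) (Fibonacci index) → 1, 1, 2, 3, 5, 8 → 8 (decimal)
22 - 8 = 14
14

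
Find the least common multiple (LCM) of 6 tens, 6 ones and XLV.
Convert 6 tens, 6 ones (place-value notation) → 6×10 + 6 = 66 (decimal)
Convert XLV (Roman numeral) → 40 + 5 = 45 (decimal)
Compute lcm(66, 45) = 990
990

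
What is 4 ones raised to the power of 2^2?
Convert 4 ones (place-value notation) → 4 (decimal)
Convert 2^2 (power) → 4 (decimal)
Compute 4 ^ 4 = 256
256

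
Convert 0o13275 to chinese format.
Convert 0o13275 (octal) → 1×4096 + 3×512 + 2×64 + 7×8 + 5 = 5821 (decimal)
Convert 5821 (decimal) → 5821 = 5×1000 + 8×100 + 2×10 + 1 → 五千八百二十一 (Chinese numeral)
五千八百二十一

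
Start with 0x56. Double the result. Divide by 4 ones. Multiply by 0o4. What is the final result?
Convert 0x56 (hexadecimal) → 5×16 + 6 = 86 (decimal)
Start: 86
86 × 2 = 172
Convert 4 ones (place-value notation) → 4 (decimal)
172 ÷ 4 = 43
Convert 0o4 (octal) → 4 (decimal)
43 × 4 = 172
172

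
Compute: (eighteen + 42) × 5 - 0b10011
Convert eighteen (English words) → 18 (decimal)
Convert 0b10011 (binary) → 16 + 2 + 1 = 19 (decimal)
Expression in decimal: (18 + 42) × 5 - 19
Parentheses first: 18 + 42 = 60
Multiply: 60 × 5 = 300
Subtract: 300 - 19 = 281
281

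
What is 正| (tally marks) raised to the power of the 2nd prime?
Convert 正| (tally marks) → 5 + 1 = 6 (decimal)
Convert the 2nd prime (prime index) → 3 (decimal)
Compute 6 ^ 3 = 216
216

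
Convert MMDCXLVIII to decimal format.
Convert MMDCXLVIII (Roman numeral) → 1000 + 1000 + 500 + 100 + 40 + 5 + 1 + 1 + 1 = 2648 (decimal)
2648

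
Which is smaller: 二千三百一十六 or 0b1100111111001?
Convert 二千三百一十六 (Chinese numeral) → 2×1000 + 3×100 + 1×10 + 6 = 2316 (decimal)
Convert 0b1100111111001 (binary) → 4096 + 2048 + 256 + 128 + 64 + 32 + 16 + 8 + 1 = 6649 (decimal)
Compare 2316 vs 6649: smaller = 2316
2316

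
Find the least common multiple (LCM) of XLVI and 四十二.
Convert XLVI (Roman numeral) → 40 + 5 + 1 = 46 (decimal)
Convert 四十二 (Chinese numeral) → 4×10 + 2 = 42 (decimal)
Compute lcm(46, 42) = 966
966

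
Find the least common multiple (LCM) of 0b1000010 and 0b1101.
Convert 0b1000010 (binary) → 64 + 2 = 66 (decimal)
Convert 0b1101 (binary) → 8 + 4 + 1 = 13 (decimal)
Compute lcm(66, 13) = 858
858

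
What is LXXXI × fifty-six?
Convert LXXXI (Roman numeral) → 50 + 10 + 10 + 10 + 1 = 81 (decimal)
Convert fifty-six (English words) → 56 (decimal)
Compute 81 × 56 = 4536
4536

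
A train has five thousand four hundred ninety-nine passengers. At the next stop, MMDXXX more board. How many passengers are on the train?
Convert five thousand four hundred ninety-nine (English words) → 5×1000 + 4×100 + 99 = 5499 (decimal)
Convert MMDXXX (Roman numeral) → 1000 + 1000 + 500 + 10 + 10 + 10 = 2530 (decimal)
Compute 5499 + 2530 = 8029
8029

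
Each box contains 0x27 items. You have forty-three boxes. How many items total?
Convert 0x27 (hexadecimal) → 2×16 + 7 = 39 (decimal)
Convert forty-three (English words) → 43 (decimal)
Compute 39 × 43 = 1677
1677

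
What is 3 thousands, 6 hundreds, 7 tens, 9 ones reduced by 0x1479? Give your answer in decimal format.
Convert 3 thousands, 6 hundreds, 7 tens, 9 ones (place-value notation) → 3×1000 + 6×100 + 7×10 + 9 = 3679 (decimal)
Convert 0x1479 (hexadecimal) → 1×4096 + 4×256 + 7×16 + 9 = 5241 (decimal)
Compute 3679 - 5241 = -1562
-1562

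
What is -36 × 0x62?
Convert 0x62 (hexadecimal) → 6×16 + 2 = 98 (decimal)
Compute -36 × 98 = -3528
-3528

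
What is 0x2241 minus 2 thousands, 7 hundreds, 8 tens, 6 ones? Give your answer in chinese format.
Convert 0x2241 (hexadecimal) → 2×4096 + 2×256 + 4×16 + 1 = 8769 (decimal)
Convert 2 thousands, 7 hundreds, 8 tens, 6 ones (place-value notation) → 2×1000 + 7×100 + 8×10 + 6 = 2786 (decimal)
Compute 8769 - 2786 = 5983
Convert 5983 (decimal) → 5983 = 5×1000 + 9×100 + 8×10 + 3 → 五千九百八十三 (Chinese numeral)
五千九百八十三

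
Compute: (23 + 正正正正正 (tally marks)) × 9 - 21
Convert 正正正正正 (tally marks) → 5 + 5 + 5 + 5 + 5 = 25 (decimal)
Expression in decimal: (23 + 25) × 9 - 21
Parentheses first: 23 + 25 = 48
Multiply: 48 × 9 = 432
Subtract: 432 - 21 = 411
411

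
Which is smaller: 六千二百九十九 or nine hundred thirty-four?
Convert 六千二百九十九 (Chinese numeral) → 6×1000 + 2×100 + 9×10 + 9 = 6299 (decimal)
Convert nine hundred thirty-four (English words) → 9×100 + 34 = 934 (decimal)
Compare 6299 vs 934: smaller = 934
934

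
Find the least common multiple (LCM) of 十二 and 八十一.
Convert 十二 (Chinese numeral) → 1×10 + 2 = 12 (decimal)
Convert 八十一 (Chinese numeral) → 8×10 + 1 = 81 (decimal)
Compute lcm(12, 81) = 324
324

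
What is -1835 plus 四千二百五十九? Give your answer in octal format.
Convert 四千二百五十九 (Chinese numeral) → 4×1000 + 2×100 + 5×10 + 9 = 4259 (decimal)
Compute -1835 + 4259 = 2424
Convert 2424 (decimal) → 2424 = 4×512 + 5×64 + 7×8 → 0o4570 (octal)
0o4570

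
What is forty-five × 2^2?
Convert forty-five (English words) → 45 (decimal)
Convert 2^2 (power) → 4 (decimal)
Compute 45 × 4 = 180
180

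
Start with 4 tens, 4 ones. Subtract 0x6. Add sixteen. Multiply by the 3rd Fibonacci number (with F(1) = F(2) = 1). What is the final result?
Convert 4 tens, 4 ones (place-value notation) → 4×10 + 4 = 44 (decimal)
Start: 44
Convert 0x6 (hexadecimal) → 6 (decimal)
44 - 6 = 38
Convert sixteen (English words) → 16 (decimal)
38 + 16 = 54
Convert the 3rd Fibonacci number (with F(1) = F(2) = 1) (Fibonacci index) → 1, 1, 2 → 2 (decimal)
54 × 2 = 108
108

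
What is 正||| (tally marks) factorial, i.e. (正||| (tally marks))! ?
Convert 正||| (tally marks) → 5 + 3 = 8 (decimal)
Compute 8! = 40320
40320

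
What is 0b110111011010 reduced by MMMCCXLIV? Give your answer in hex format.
Convert 0b110111011010 (binary) → 2048 + 1024 + 256 + 128 + 64 + 16 + 8 + 2 = 3546 (decimal)
Convert MMMCCXLIV (Roman numeral) → 1000 + 1000 + 1000 + 100 + 100 + 40 + 4 = 3244 (decimal)
Compute 3546 - 3244 = 302
Convert 302 (decimal) → 302 = 1×256 + 2×16 + 14 → 0x12E (hexadecimal)
0x12E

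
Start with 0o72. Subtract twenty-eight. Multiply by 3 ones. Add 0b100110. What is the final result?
Convert 0o72 (octal) → 7×8 + 2 = 58 (decimal)
Start: 58
Convert twenty-eight (English words) → 28 (decimal)
58 - 28 = 30
Convert 3 ones (place-value notation) → 3 (decimal)
30 × 3 = 90
Convert 0b100110 (binary) → 32 + 4 + 2 = 38 (decimal)
90 + 38 = 128
128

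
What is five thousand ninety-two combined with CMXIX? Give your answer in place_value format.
Convert five thousand ninety-two (English words) → 5×1000 + 92 = 5092 (decimal)
Convert CMXIX (Roman numeral) → 900 + 10 + 9 = 919 (decimal)
Compute 5092 + 919 = 6011
Convert 6011 (decimal) → 6011 = 6×1000 + 1×10 + 1 → 6 thousands, 1 ten, 1 one (place-value notation)
6 thousands, 1 ten, 1 one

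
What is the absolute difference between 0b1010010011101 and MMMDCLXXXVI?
Convert 0b1010010011101 (binary) → 4096 + 1024 + 128 + 16 + 8 + 4 + 1 = 5277 (decimal)
Convert MMMDCLXXXVI (Roman numeral) → 1000 + 1000 + 1000 + 500 + 100 + 50 + 10 + 10 + 10 + 5 + 1 = 3686 (decimal)
Compute |5277 - 3686| = 1591
1591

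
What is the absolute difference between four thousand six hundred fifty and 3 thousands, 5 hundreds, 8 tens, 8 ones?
Convert four thousand six hundred fifty (English words) → 4×1000 + 6×100 + 50 = 4650 (decimal)
Convert 3 thousands, 5 hundreds, 8 tens, 8 ones (place-value notation) → 3×1000 + 5×100 + 8×10 + 8 = 3588 (decimal)
Compute |4650 - 3588| = 1062
1062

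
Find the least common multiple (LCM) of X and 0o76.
Convert X (Roman numeral) → 10 (decimal)
Convert 0o76 (octal) → 7×8 + 6 = 62 (decimal)
Compute lcm(10, 62) = 310
310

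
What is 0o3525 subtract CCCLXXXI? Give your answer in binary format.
Convert 0o3525 (octal) → 3×512 + 5×64 + 2×8 + 5 = 1877 (decimal)
Convert CCCLXXXI (Roman numeral) → 100 + 100 + 100 + 50 + 10 + 10 + 10 + 1 = 381 (decimal)
Compute 1877 - 381 = 1496
Convert 1496 (decimal) → 1496 = 1024 + 256 + 128 + 64 + 16 + 8 → 0b10111011000 (binary)
0b10111011000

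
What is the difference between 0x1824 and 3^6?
Convert 0x1824 (hexadecimal) → 1×4096 + 8×256 + 2×16 + 4 = 6180 (decimal)
Convert 3^6 (power) → 729 (decimal)
Difference: |6180 - 729| = 5451
5451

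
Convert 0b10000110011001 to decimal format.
Convert 0b10000110011001 (binary) → 8192 + 256 + 128 + 16 + 8 + 1 = 8601 (decimal)
8601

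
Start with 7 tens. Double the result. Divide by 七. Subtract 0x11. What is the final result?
Convert 7 tens (place-value notation) → 7×10 = 70 (decimal)
Start: 70
70 × 2 = 140
Convert 七 (Chinese numeral) → 7 (decimal)
140 ÷ 7 = 20
Convert 0x11 (hexadecimal) → 1×16 + 1 = 17 (decimal)
20 - 17 = 3
3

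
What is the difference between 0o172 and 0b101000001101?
Convert 0o172 (octal) → 1×64 + 7×8 + 2 = 122 (decimal)
Convert 0b101000001101 (binary) → 2048 + 512 + 8 + 4 + 1 = 2573 (decimal)
Difference: |122 - 2573| = 2451
2451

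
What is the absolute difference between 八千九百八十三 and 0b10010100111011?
Convert 八千九百八十三 (Chinese numeral) → 8×1000 + 9×100 + 8×10 + 3 = 8983 (decimal)
Convert 0b10010100111011 (binary) → 8192 + 1024 + 256 + 32 + 16 + 8 + 2 + 1 = 9531 (decimal)
Compute |8983 - 9531| = 548
548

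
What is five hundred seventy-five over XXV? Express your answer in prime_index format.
Convert five hundred seventy-five (English words) → 5×100 + 75 = 575 (decimal)
Convert XXV (Roman numeral) → 10 + 10 + 5 = 25 (decimal)
Compute 575 ÷ 25 = 23
Convert 23 (decimal) → the 9th prime (prime index)
the 9th prime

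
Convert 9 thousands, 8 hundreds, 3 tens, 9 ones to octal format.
Convert 9 thousands, 8 hundreds, 3 tens, 9 ones (place-value notation) → 9×1000 + 8×100 + 3×10 + 9 = 9839 (decimal)
Convert 9839 (decimal) → 9839 = 2×4096 + 3×512 + 1×64 + 5×8 + 7 → 0o23157 (octal)
0o23157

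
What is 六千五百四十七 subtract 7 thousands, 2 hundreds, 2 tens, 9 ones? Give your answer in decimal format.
Convert 六千五百四十七 (Chinese numeral) → 6×1000 + 5×100 + 4×10 + 7 = 6547 (decimal)
Convert 7 thousands, 2 hundreds, 2 tens, 9 ones (place-value notation) → 7×1000 + 2×100 + 2×10 + 9 = 7229 (decimal)
Compute 6547 - 7229 = -682
-682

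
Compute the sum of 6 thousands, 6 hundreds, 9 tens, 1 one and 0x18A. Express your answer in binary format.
Convert 6 thousands, 6 hundreds, 9 tens, 1 one (place-value notation) → 6×1000 + 6×100 + 9×10 + 1 = 6691 (decimal)
Convert 0x18A (hexadecimal) → 1×256 + 8×16 + 10 = 394 (decimal)
Compute 6691 + 394 = 7085
Convert 7085 (decimal) → 7085 = 4096 + 2048 + 512 + 256 + 128 + 32 + 8 + 4 + 1 → 0b1101110101101 (binary)
0b1101110101101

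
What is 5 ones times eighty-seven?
Convert 5 ones (place-value notation) → 5 (decimal)
Convert eighty-seven (English words) → 87 (decimal)
Compute 5 × 87 = 435
435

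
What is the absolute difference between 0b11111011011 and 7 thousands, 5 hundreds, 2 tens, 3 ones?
Convert 0b11111011011 (binary) → 1024 + 512 + 256 + 128 + 64 + 16 + 8 + 2 + 1 = 2011 (decimal)
Convert 7 thousands, 5 hundreds, 2 tens, 3 ones (place-value notation) → 7×1000 + 5×100 + 2×10 + 3 = 7523 (decimal)
Compute |2011 - 7523| = 5512
5512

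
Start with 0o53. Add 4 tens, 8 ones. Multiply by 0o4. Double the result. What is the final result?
Convert 0o53 (octal) → 5×8 + 3 = 43 (decimal)
Start: 43
Convert 4 tens, 8 ones (place-value notation) → 4×10 + 8 = 48 (decimal)
43 + 48 = 91
Convert 0o4 (octal) → 4 (decimal)
91 × 4 = 364
364 × 2 = 728
728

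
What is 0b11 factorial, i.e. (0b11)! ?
Convert 0b11 (binary) → 2 + 1 = 3 (decimal)
Compute 3! = 6
6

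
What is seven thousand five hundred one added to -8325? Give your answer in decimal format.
Convert seven thousand five hundred one (English words) → 7×1000 + 5×100 + 1 = 7501 (decimal)
Compute 7501 + -8325 = -824
-824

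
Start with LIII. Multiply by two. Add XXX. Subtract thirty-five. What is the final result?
Convert LIII (Roman numeral) → 50 + 1 + 1 + 1 = 53 (decimal)
Start: 53
Convert two (English words) → 2 (decimal)
53 × 2 = 106
Convert XXX (Roman numeral) → 10 + 10 + 10 = 30 (decimal)
106 + 30 = 136
Convert thirty-five (English words) → 35 (decimal)
136 - 35 = 101
101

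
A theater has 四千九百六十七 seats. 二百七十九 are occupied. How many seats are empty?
Convert 四千九百六十七 (Chinese numeral) → 4×1000 + 9×100 + 6×10 + 7 = 4967 (decimal)
Convert 二百七十九 (Chinese numeral) → 2×100 + 7×10 + 9 = 279 (decimal)
Compute 4967 - 279 = 4688
4688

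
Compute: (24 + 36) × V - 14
Convert V (Roman numeral) → 5 (decimal)
Expression in decimal: (24 + 36) × 5 - 14
Parentheses first: 24 + 36 = 60
Multiply: 60 × 5 = 300
Subtract: 300 - 14 = 286
286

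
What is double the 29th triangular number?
The 29th triangular number = 29×30/2 = 435
Compute 435 × 2 = 870
870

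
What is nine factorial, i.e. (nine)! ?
Convert nine (English words) → 9 (decimal)
Compute 9! = 362880
362880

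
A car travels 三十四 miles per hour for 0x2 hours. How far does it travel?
Convert 三十四 (Chinese numeral) → 3×10 + 4 = 34 (decimal)
Convert 0x2 (hexadecimal) → 2 (decimal)
Compute 34 × 2 = 68
68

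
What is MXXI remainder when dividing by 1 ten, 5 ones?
Convert MXXI (Roman numeral) → 1000 + 10 + 10 + 1 = 1021 (decimal)
Convert 1 ten, 5 ones (place-value notation) → 1×10 + 5 = 15 (decimal)
Compute 1021 mod 15 = 1
1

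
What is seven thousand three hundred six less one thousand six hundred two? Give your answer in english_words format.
Convert seven thousand three hundred six (English words) → 7×1000 + 3×100 + 6 = 7306 (decimal)
Convert one thousand six hundred two (English words) → 1×1000 + 6×100 + 2 = 1602 (decimal)
Compute 7306 - 1602 = 5704
Convert 5704 (decimal) → 5704 = 5×1000 + 7×100 + 4 → five thousand seven hundred four (English words)
five thousand seven hundred four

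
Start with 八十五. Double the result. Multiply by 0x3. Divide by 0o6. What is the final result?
Convert 八十五 (Chinese numeral) → 8×10 + 5 = 85 (decimal)
Start: 85
85 × 2 = 170
Convert 0x3 (hexadecimal) → 3 (decimal)
170 × 3 = 510
Convert 0o6 (octal) → 6 (decimal)
510 ÷ 6 = 85
85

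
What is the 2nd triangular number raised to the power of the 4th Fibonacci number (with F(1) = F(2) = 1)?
Convert the 2nd triangular number (triangular index) → 2×3/2 = 3 (decimal)
Convert the 4th Fibonacci number (with F(1) = F(2) = 1) (Fibonacci index) → 1, 1, 2, 3 → 3 (decimal)
Compute 3 ^ 3 = 27
27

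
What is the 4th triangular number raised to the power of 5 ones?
Convert the 4th triangular number (triangular index) → 4×5/2 = 10 (decimal)
Convert 5 ones (place-value notation) → 5 (decimal)
Compute 10 ^ 5 = 100000
100000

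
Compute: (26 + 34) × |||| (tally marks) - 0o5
Convert |||| (tally marks) → 4 (decimal)
Convert 0o5 (octal) → 5 (decimal)
Expression in decimal: (26 + 34) × 4 - 5
Parentheses first: 26 + 34 = 60
Multiply: 60 × 4 = 240
Subtract: 240 - 5 = 235
235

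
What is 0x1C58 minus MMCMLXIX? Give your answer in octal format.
Convert 0x1C58 (hexadecimal) → 1×4096 + 12×256 + 5×16 + 8 = 7256 (decimal)
Convert MMCMLXIX (Roman numeral) → 1000 + 1000 + 900 + 50 + 10 + 9 = 2969 (decimal)
Compute 7256 - 2969 = 4287
Convert 4287 (decimal) → 4287 = 1×4096 + 2×64 + 7×8 + 7 → 0o10277 (octal)
0o10277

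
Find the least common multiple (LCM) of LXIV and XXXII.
Convert LXIV (Roman numeral) → 50 + 10 + 4 = 64 (decimal)
Convert XXXII (Roman numeral) → 10 + 10 + 10 + 1 + 1 = 32 (decimal)
Compute lcm(64, 32) = 64
64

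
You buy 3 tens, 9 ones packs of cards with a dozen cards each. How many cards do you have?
Convert a dozen (colloquial) → 12 (decimal)
Convert 3 tens, 9 ones (place-value notation) → 3×10 + 9 = 39 (decimal)
Compute 12 × 39 = 468
468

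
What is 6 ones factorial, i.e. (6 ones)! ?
Convert 6 ones (place-value notation) → 6 (decimal)
Compute 6! = 720
720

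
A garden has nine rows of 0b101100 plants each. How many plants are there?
Convert 0b101100 (binary) → 32 + 8 + 4 = 44 (decimal)
Convert nine (English words) → 9 (decimal)
Compute 44 × 9 = 396
396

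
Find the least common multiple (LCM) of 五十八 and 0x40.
Convert 五十八 (Chinese numeral) → 5×10 + 8 = 58 (decimal)
Convert 0x40 (hexadecimal) → 4×16 = 64 (decimal)
Compute lcm(58, 64) = 1856
1856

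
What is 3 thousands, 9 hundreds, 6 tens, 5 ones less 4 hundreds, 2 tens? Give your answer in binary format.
Convert 3 thousands, 9 hundreds, 6 tens, 5 ones (place-value notation) → 3×1000 + 9×100 + 6×10 + 5 = 3965 (decimal)
Convert 4 hundreds, 2 tens (place-value notation) → 4×100 + 2×10 = 420 (decimal)
Compute 3965 - 420 = 3545
Convert 3545 (decimal) → 3545 = 2048 + 1024 + 256 + 128 + 64 + 16 + 8 + 1 → 0b110111011001 (binary)
0b110111011001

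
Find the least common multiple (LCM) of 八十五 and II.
Convert 八十五 (Chinese numeral) → 8×10 + 5 = 85 (decimal)
Convert II (Roman numeral) → 1 + 1 = 2 (decimal)
Compute lcm(85, 2) = 170
170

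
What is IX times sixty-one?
Convert IX (Roman numeral) → 9 (decimal)
Convert sixty-one (English words) → 61 (decimal)
Compute 9 × 61 = 549
549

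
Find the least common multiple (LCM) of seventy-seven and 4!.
Convert seventy-seven (English words) → 77 (decimal)
Convert 4! (factorial) → 24 (decimal)
Compute lcm(77, 24) = 1848
1848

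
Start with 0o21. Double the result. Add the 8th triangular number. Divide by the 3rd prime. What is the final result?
Convert 0o21 (octal) → 2×8 + 1 = 17 (decimal)
Start: 17
17 × 2 = 34
Convert the 8th triangular number (triangular index) → 8×9/2 = 36 (decimal)
34 + 36 = 70
Convert the 3rd prime (prime index) → 5 (decimal)
70 ÷ 5 = 14
14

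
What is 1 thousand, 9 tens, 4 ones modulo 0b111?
Convert 1 thousand, 9 tens, 4 ones (place-value notation) → 1×1000 + 9×10 + 4 = 1094 (decimal)
Convert 0b111 (binary) → 4 + 2 + 1 = 7 (decimal)
Compute 1094 mod 7 = 2
2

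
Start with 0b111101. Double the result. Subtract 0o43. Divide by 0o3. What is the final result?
Convert 0b111101 (binary) → 32 + 16 + 8 + 4 + 1 = 61 (decimal)
Start: 61
61 × 2 = 122
Convert 0o43 (octal) → 4×8 + 3 = 35 (decimal)
122 - 35 = 87
Convert 0o3 (octal) → 3 (decimal)
87 ÷ 3 = 29
29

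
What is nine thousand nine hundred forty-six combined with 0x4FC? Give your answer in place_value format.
Convert nine thousand nine hundred forty-six (English words) → 9×1000 + 9×100 + 46 = 9946 (decimal)
Convert 0x4FC (hexadecimal) → 4×256 + 15×16 + 12 = 1276 (decimal)
Compute 9946 + 1276 = 11222
Convert 11222 (decimal) → 11222 = 11×1000 + 2×100 + 2×10 + 2 → 11 thousands, 2 hundreds, 2 tens, 2 ones (place-value notation)
11 thousands, 2 hundreds, 2 tens, 2 ones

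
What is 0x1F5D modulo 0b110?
Convert 0x1F5D (hexadecimal) → 1×4096 + 15×256 + 5×16 + 13 = 8029 (decimal)
Convert 0b110 (binary) → 4 + 2 = 6 (decimal)
Compute 8029 mod 6 = 1
1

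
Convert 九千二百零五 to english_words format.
Convert 九千二百零五 (Chinese numeral) → 9×1000 + 2×100 + 5 = 9205 (decimal)
Convert 9205 (decimal) → 9205 = 9×1000 + 2×100 + 5 → nine thousand two hundred five (English words)
nine thousand two hundred five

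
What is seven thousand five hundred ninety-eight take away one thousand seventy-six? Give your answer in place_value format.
Convert seven thousand five hundred ninety-eight (English words) → 7×1000 + 5×100 + 98 = 7598 (decimal)
Convert one thousand seventy-six (English words) → 1×1000 + 76 = 1076 (decimal)
Compute 7598 - 1076 = 6522
Convert 6522 (decimal) → 6522 = 6×1000 + 5×100 + 2×10 + 2 → 6 thousands, 5 hundreds, 2 tens, 2 ones (place-value notation)
6 thousands, 5 hundreds, 2 tens, 2 ones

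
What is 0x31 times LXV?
Convert 0x31 (hexadecimal) → 3×16 + 1 = 49 (decimal)
Convert LXV (Roman numeral) → 50 + 10 + 5 = 65 (decimal)
Compute 49 × 65 = 3185
3185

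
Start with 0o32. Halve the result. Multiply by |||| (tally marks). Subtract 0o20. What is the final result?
Convert 0o32 (octal) → 3×8 + 2 = 26 (decimal)
Start: 26
26 ÷ 2 = 13
Convert |||| (tally marks) → 4 (decimal)
13 × 4 = 52
Convert 0o20 (octal) → 2×8 = 16 (decimal)
52 - 16 = 36
36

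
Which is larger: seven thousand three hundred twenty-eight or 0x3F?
Convert seven thousand three hundred twenty-eight (English words) → 7×1000 + 3×100 + 28 = 7328 (decimal)
Convert 0x3F (hexadecimal) → 3×16 + 15 = 63 (decimal)
Compare 7328 vs 63: larger = 7328
7328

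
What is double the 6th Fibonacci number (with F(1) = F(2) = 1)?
The 6th Fibonacci number (with F(1) = F(2) = 1): 1, 1, 2, 3, 5, 8 → 8
Compute 8 × 2 = 16
16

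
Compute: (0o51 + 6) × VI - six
Convert 0o51 (octal) → 5×8 + 1 = 41 (decimal)
Convert VI (Roman numeral) → 5 + 1 = 6 (decimal)
Convert six (English words) → 6 (decimal)
Expression in decimal: (41 + 6) × 6 - 6
Parentheses first: 41 + 6 = 47
Multiply: 47 × 6 = 282
Subtract: 282 - 6 = 276
276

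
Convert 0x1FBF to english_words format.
Convert 0x1FBF (hexadecimal) → 1×4096 + 15×256 + 11×16 + 15 = 8127 (decimal)
Convert 8127 (decimal) → 8127 = 8×1000 + 1×100 + 27 → eight thousand one hundred twenty-seven (English words)
eight thousand one hundred twenty-seven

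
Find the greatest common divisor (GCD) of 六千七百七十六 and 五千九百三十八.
Convert 六千七百七十六 (Chinese numeral) → 6×1000 + 7×100 + 7×10 + 6 = 6776 (decimal)
Convert 五千九百三十八 (Chinese numeral) → 5×1000 + 9×100 + 3×10 + 8 = 5938 (decimal)
Compute gcd(6776, 5938) = 2
2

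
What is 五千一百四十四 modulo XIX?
Convert 五千一百四十四 (Chinese numeral) → 5×1000 + 1×100 + 4×10 + 4 = 5144 (decimal)
Convert XIX (Roman numeral) → 10 + 9 = 19 (decimal)
Compute 5144 mod 19 = 14
14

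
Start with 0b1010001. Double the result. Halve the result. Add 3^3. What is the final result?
Convert 0b1010001 (binary) → 64 + 16 + 1 = 81 (decimal)
Start: 81
81 × 2 = 162
162 ÷ 2 = 81
Convert 3^3 (power) → 27 (decimal)
81 + 27 = 108
108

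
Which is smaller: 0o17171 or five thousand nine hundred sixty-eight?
Convert 0o17171 (octal) → 1×4096 + 7×512 + 1×64 + 7×8 + 1 = 7801 (decimal)
Convert five thousand nine hundred sixty-eight (English words) → 5×1000 + 9×100 + 68 = 5968 (decimal)
Compare 7801 vs 5968: smaller = 5968
5968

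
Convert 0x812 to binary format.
Convert 0x812 (hexadecimal) → 8×256 + 1×16 + 2 = 2066 (decimal)
Convert 2066 (decimal) → 2066 = 2048 + 16 + 2 → 0b100000010010 (binary)
0b100000010010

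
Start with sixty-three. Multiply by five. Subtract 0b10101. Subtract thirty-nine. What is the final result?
Convert sixty-three (English words) → 63 (decimal)
Start: 63
Convert five (English words) → 5 (decimal)
63 × 5 = 315
Convert 0b10101 (binary) → 16 + 4 + 1 = 21 (decimal)
315 - 21 = 294
Convert thirty-nine (English words) → 39 (decimal)
294 - 39 = 255
255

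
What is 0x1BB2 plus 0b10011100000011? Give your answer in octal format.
Convert 0x1BB2 (hexadecimal) → 1×4096 + 11×256 + 11×16 + 2 = 7090 (decimal)
Convert 0b10011100000011 (binary) → 8192 + 1024 + 512 + 256 + 2 + 1 = 9987 (decimal)
Compute 7090 + 9987 = 17077
Convert 17077 (decimal) → 17077 = 4×4096 + 1×512 + 2×64 + 6×8 + 5 → 0o41265 (octal)
0o41265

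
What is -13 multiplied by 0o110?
Convert 0o110 (octal) → 1×64 + 1×8 = 72 (decimal)
Compute -13 × 72 = -936
-936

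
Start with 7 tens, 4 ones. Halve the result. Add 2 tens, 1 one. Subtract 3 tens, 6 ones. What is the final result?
Convert 7 tens, 4 ones (place-value notation) → 7×10 + 4 = 74 (decimal)
Start: 74
74 ÷ 2 = 37
Convert 2 tens, 1 one (place-value notation) → 2×10 + 1 = 21 (decimal)
37 + 21 = 58
Convert 3 tens, 6 ones (place-value notation) → 3×10 + 6 = 36 (decimal)
58 - 36 = 22
22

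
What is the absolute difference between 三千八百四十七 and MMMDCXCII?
Convert 三千八百四十七 (Chinese numeral) → 3×1000 + 8×100 + 4×10 + 7 = 3847 (decimal)
Convert MMMDCXCII (Roman numeral) → 1000 + 1000 + 1000 + 500 + 100 + 90 + 1 + 1 = 3692 (decimal)
Compute |3847 - 3692| = 155
155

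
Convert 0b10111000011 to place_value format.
Convert 0b10111000011 (binary) → 1024 + 256 + 128 + 64 + 2 + 1 = 1475 (decimal)
Convert 1475 (decimal) → 1475 = 1×1000 + 4×100 + 7×10 + 5 → 1 thousand, 4 hundreds, 7 tens, 5 ones (place-value notation)
1 thousand, 4 hundreds, 7 tens, 5 ones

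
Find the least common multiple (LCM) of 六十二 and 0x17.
Convert 六十二 (Chinese numeral) → 6×10 + 2 = 62 (decimal)
Convert 0x17 (hexadecimal) → 1×16 + 7 = 23 (decimal)
Compute lcm(62, 23) = 1426
1426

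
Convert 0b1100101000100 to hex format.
Convert 0b1100101000100 (binary) → 4096 + 2048 + 256 + 64 + 4 = 6468 (decimal)
Convert 6468 (decimal) → 6468 = 1×4096 + 9×256 + 4×16 + 4 → 0x1944 (hexadecimal)
0x1944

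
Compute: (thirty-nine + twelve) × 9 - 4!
Convert thirty-nine (English words) → 39 (decimal)
Convert twelve (English words) → 12 (decimal)
Convert 4! (factorial) → 24 (decimal)
Expression in decimal: (39 + 12) × 9 - 24
Parentheses first: 39 + 12 = 51
Multiply: 51 × 9 = 459
Subtract: 459 - 24 = 435
435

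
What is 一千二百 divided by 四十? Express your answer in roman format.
Convert 一千二百 (Chinese numeral) → 1×1000 + 2×100 = 1200 (decimal)
Convert 四十 (Chinese numeral) → 4×10 = 40 (decimal)
Compute 1200 ÷ 40 = 30
Convert 30 (decimal) → 30 = 10 + 10 + 10 → XXX (Roman numeral)
XXX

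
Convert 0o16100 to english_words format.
Convert 0o16100 (octal) → 1×4096 + 6×512 + 1×64 = 7232 (decimal)
Convert 7232 (decimal) → 7232 = 7×1000 + 2×100 + 32 → seven thousand two hundred thirty-two (English words)
seven thousand two hundred thirty-two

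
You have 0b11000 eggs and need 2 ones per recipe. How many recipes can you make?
Convert 0b11000 (binary) → 16 + 8 = 24 (decimal)
Convert 2 ones (place-value notation) → 2 (decimal)
Compute 24 ÷ 2 = 12
12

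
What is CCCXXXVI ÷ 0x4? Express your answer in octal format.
Convert CCCXXXVI (Roman numeral) → 100 + 100 + 100 + 10 + 10 + 10 + 5 + 1 = 336 (decimal)
Convert 0x4 (hexadecimal) → 4 (decimal)
Compute 336 ÷ 4 = 84
Convert 84 (decimal) → 84 = 1×64 + 2×8 + 4 → 0o124 (octal)
0o124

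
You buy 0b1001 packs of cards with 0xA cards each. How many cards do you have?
Convert 0xA (hexadecimal) → 10 (decimal)
Convert 0b1001 (binary) → 8 + 1 = 9 (decimal)
Compute 10 × 9 = 90
90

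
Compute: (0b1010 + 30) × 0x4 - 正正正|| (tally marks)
Convert 0b1010 (binary) → 8 + 2 = 10 (decimal)
Convert 0x4 (hexadecimal) → 4 (decimal)
Convert 正正正|| (tally marks) → 5 + 5 + 5 + 2 = 17 (decimal)
Expression in decimal: (10 + 30) × 4 - 17
Parentheses first: 10 + 30 = 40
Multiply: 40 × 4 = 160
Subtract: 160 - 17 = 143
143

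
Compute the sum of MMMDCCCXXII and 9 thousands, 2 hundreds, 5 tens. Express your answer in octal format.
Convert MMMDCCCXXII (Roman numeral) → 1000 + 1000 + 1000 + 500 + 100 + 100 + 100 + 10 + 10 + 1 + 1 = 3822 (decimal)
Convert 9 thousands, 2 hundreds, 5 tens (place-value notation) → 9×1000 + 2×100 + 5×10 = 9250 (decimal)
Compute 3822 + 9250 = 13072
Convert 13072 (decimal) → 13072 = 3×4096 + 1×512 + 4×64 + 2×8 → 0o31420 (octal)
0o31420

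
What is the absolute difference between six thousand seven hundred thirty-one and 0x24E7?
Convert six thousand seven hundred thirty-one (English words) → 6×1000 + 7×100 + 31 = 6731 (decimal)
Convert 0x24E7 (hexadecimal) → 2×4096 + 4×256 + 14×16 + 7 = 9447 (decimal)
Compute |6731 - 9447| = 2716
2716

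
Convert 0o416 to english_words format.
Convert 0o416 (octal) → 4×64 + 1×8 + 6 = 270 (decimal)
Convert 270 (decimal) → 270 = 2×100 + 70 → two hundred seventy (English words)
two hundred seventy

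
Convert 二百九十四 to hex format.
Convert 二百九十四 (Chinese numeral) → 2×100 + 9×10 + 4 = 294 (decimal)
Convert 294 (decimal) → 294 = 1×256 + 2×16 + 6 → 0x126 (hexadecimal)
0x126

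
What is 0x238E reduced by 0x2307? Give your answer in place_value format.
Convert 0x238E (hexadecimal) → 2×4096 + 3×256 + 8×16 + 14 = 9102 (decimal)
Convert 0x2307 (hexadecimal) → 2×4096 + 3×256 + 7 = 8967 (decimal)
Compute 9102 - 8967 = 135
Convert 135 (decimal) → 135 = 1×100 + 3×10 + 5 → 1 hundred, 3 tens, 5 ones (place-value notation)
1 hundred, 3 tens, 5 ones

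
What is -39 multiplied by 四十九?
Convert 四十九 (Chinese numeral) → 4×10 + 9 = 49 (decimal)
Compute -39 × 49 = -1911
-1911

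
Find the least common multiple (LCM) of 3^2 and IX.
Convert 3^2 (power) → 9 (decimal)
Convert IX (Roman numeral) → 9 (decimal)
Compute lcm(9, 9) = 9
9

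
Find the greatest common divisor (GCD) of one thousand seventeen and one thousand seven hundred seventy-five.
Convert one thousand seventeen (English words) → 1×1000 + 17 = 1017 (decimal)
Convert one thousand seven hundred seventy-five (English words) → 1×1000 + 7×100 + 75 = 1775 (decimal)
Compute gcd(1017, 1775) = 1
1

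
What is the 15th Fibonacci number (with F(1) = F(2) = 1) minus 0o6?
The 15th Fibonacci number (with F(1) = F(2) = 1): 1, 1, 2, 3, 5, 8, 13, 21, 34, 55, 89, 144, 233, 377, 610 → 610
Convert 0o6 (octal) → 6 (decimal)
Compute 610 - 6 = 604
604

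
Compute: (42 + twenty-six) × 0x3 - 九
Convert twenty-six (English words) → 26 (decimal)
Convert 0x3 (hexadecimal) → 3 (decimal)
Convert 九 (Chinese numeral) → 9 (decimal)
Expression in decimal: (42 + 26) × 3 - 9
Parentheses first: 42 + 26 = 68
Multiply: 68 × 3 = 204
Subtract: 204 - 9 = 195
195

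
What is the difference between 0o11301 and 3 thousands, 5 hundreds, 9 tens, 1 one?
Convert 0o11301 (octal) → 1×4096 + 1×512 + 3×64 + 1 = 4801 (decimal)
Convert 3 thousands, 5 hundreds, 9 tens, 1 one (place-value notation) → 3×1000 + 5×100 + 9×10 + 1 = 3591 (decimal)
Difference: |4801 - 3591| = 1210
1210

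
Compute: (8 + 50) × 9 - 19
Parentheses first: 8 + 50 = 58
Multiply: 58 × 9 = 522
Subtract: 522 - 19 = 503
503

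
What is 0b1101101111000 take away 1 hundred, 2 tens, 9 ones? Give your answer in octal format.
Convert 0b1101101111000 (binary) → 4096 + 2048 + 512 + 256 + 64 + 32 + 16 + 8 = 7032 (decimal)
Convert 1 hundred, 2 tens, 9 ones (place-value notation) → 1×100 + 2×10 + 9 = 129 (decimal)
Compute 7032 - 129 = 6903
Convert 6903 (decimal) → 6903 = 1×4096 + 5×512 + 3×64 + 6×8 + 7 → 0o15367 (octal)
0o15367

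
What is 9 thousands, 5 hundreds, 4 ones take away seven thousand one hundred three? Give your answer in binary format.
Convert 9 thousands, 5 hundreds, 4 ones (place-value notation) → 9×1000 + 5×100 + 4 = 9504 (decimal)
Convert seven thousand one hundred three (English words) → 7×1000 + 1×100 + 3 = 7103 (decimal)
Compute 9504 - 7103 = 2401
Convert 2401 (decimal) → 2401 = 2048 + 256 + 64 + 32 + 1 → 0b100101100001 (binary)
0b100101100001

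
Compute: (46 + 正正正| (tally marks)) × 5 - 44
Convert 正正正| (tally marks) → 5 + 5 + 5 + 1 = 16 (decimal)
Expression in decimal: (46 + 16) × 5 - 44
Parentheses first: 46 + 16 = 62
Multiply: 62 × 5 = 310
Subtract: 310 - 44 = 266
266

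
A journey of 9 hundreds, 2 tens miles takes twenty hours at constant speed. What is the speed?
Convert 9 hundreds, 2 tens (place-value notation) → 9×100 + 2×10 = 920 (decimal)
Convert twenty (English words) → 20 (decimal)
Compute 920 ÷ 20 = 46
46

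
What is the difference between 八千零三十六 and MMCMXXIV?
Convert 八千零三十六 (Chinese numeral) → 8×1000 + 3×10 + 6 = 8036 (decimal)
Convert MMCMXXIV (Roman numeral) → 1000 + 1000 + 900 + 10 + 10 + 4 = 2924 (decimal)
Difference: |8036 - 2924| = 5112
5112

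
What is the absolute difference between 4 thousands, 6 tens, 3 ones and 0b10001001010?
Convert 4 thousands, 6 tens, 3 ones (place-value notation) → 4×1000 + 6×10 + 3 = 4063 (decimal)
Convert 0b10001001010 (binary) → 1024 + 64 + 8 + 2 = 1098 (decimal)
Compute |4063 - 1098| = 2965
2965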